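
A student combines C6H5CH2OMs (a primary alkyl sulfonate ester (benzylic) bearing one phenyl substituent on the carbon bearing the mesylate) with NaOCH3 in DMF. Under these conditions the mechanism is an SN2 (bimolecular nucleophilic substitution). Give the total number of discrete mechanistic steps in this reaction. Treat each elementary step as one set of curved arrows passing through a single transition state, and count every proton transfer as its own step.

1

Step 1: The methoxide nucleophile donates a lone pair from O to the α-carbon in a backside attack; simultaneously the C–O σ-bond breaks and both of its electrons leave with MsO⁻. One concerted step with inversion of configuration.
Total: 1 elementary step.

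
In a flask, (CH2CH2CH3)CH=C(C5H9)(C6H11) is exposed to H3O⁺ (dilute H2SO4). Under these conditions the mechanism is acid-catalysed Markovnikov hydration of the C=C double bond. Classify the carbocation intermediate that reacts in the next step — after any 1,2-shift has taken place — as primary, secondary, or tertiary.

Step 1: The π electrons of the C=C bond attack a proton of H3O⁺; Markovnikov addition places the new C–H on the less-substituted alkene carbon, so the positive charge ends up on the more-substituted carbon — a tertiary carbocation. H2O is released.
No single 1,2-shift to an adjacent carbon would give a more-substituted cation, so no rearrangement occurs.

tertiary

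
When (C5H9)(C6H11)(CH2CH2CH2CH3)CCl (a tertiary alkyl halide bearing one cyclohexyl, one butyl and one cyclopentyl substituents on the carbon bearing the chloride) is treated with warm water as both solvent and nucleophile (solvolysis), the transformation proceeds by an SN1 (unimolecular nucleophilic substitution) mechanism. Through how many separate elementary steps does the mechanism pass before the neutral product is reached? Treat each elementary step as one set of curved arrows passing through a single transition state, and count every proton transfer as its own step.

3

Step 1: Unassisted departure of Cl⁻ (taking the C–Cl bonding pair) generates a tertiary carbocation.
(No 1,2-shift: no single shift to an adjacent carbon would give a more stable cation.)
Step 2: H2O donates an oxygen lone pair into the empty p orbital of the cation, giving a protonated alcohol (an oxonium ion).
Step 3: Proton transfer from the O–H of the oxonium ion to a solvent molecule delivers the neutral alcohol.
Total: 3 elementary steps.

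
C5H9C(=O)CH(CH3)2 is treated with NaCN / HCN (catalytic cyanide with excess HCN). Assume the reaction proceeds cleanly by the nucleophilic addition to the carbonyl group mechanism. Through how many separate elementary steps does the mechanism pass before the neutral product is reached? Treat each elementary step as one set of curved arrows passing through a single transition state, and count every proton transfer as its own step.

2

Step 1: A lone pair / filled orbital on CN⁻ attacks the electrophilic carbonyl carbon; the π(C=O) electrons shift onto oxygen, producing a tetrahedral alkoxide intermediate.
Step 2: The alkoxide is protonated in situ by undissociated HCN, yielding a cyanohydrin; the CN⁻ so formed carries on the cycle.
Total: 2 elementary steps.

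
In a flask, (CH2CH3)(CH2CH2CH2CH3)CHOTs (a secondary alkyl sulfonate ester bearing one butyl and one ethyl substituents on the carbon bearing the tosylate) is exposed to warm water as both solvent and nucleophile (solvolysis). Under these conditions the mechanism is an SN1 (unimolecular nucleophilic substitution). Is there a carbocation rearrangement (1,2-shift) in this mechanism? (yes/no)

The first-formed carbocation is secondary.
No single 1,2-shift to an adjacent carbon would produce a more-substituted cation than the one already present, so no rearrangement occurs.

no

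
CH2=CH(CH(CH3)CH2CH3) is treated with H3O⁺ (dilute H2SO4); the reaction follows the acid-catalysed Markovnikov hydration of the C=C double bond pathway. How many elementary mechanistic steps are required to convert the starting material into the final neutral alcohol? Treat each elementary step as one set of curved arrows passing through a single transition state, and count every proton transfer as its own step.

Step 1: The π electrons of the C=C bond attack a proton of H3O⁺; Markovnikov addition places the new C–H on the less-substituted alkene carbon, so the positive charge ends up on the more-substituted carbon — a secondary carbocation. H2O is released.
Step 2: Carbocation rearrangement: a 1,2-hydride shift from the adjacent sec-butyl carbon converts the initially-formed secondary cation into the more stable tertiary cation.
Step 3: Nucleophilic capture of the cation by H2O produces the protonated alcohol (an oxonium ion).
Step 4: H2O removes a proton from the oxonium oxygen, regenerating H3O⁺ and giving the neutral alcohol.
Total: 4 elementary steps.

4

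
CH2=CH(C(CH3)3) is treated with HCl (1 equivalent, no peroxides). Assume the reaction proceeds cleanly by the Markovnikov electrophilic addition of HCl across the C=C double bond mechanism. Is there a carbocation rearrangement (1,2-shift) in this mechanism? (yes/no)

The first-formed carbocation is secondary.
The adjacent tert-butyl carbon has no hydrogen but bears methyl groups; migration of one methyl with its bonding pair (a 1,2-methyl shift) places the charge on a tertiary centre.
Tertiary is more stable than secondary, so the shift occurs.

yes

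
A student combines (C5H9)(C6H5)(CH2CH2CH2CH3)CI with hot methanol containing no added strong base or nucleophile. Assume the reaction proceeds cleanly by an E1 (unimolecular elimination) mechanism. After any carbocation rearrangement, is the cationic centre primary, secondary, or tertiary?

Step 1: The C–I bond breaks with both electrons going to the iodide; I⁻ leaves and a tertiary carbocation remains.
No single 1,2-shift to an adjacent carbon would give a more-substituted cation, so no rearrangement occurs.

tertiary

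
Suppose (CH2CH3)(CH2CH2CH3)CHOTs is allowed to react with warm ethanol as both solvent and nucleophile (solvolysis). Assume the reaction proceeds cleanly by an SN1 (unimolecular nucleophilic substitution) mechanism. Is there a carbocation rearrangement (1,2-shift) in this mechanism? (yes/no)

no

The first-formed carbocation is secondary.
No single 1,2-shift to an adjacent carbon would produce a more-substituted cation than the one already present, so no rearrangement occurs.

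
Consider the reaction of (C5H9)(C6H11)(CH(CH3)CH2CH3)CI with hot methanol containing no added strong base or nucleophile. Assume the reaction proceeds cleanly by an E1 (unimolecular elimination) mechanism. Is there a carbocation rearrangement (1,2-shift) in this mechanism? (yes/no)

The first-formed carbocation is tertiary.
No single 1,2-shift to an adjacent carbon would produce a more-substituted cation than the one already present, so no rearrangement occurs.

no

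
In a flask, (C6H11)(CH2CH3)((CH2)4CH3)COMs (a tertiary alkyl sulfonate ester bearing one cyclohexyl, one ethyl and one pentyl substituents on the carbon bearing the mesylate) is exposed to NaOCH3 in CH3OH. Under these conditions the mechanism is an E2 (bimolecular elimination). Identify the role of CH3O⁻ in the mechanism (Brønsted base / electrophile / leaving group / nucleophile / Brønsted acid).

Step 1: The strong base CH3O⁻ removes a β-hydrogen; in the same concerted event the electrons of the breaking C–H bond form the new π(C=C) bond and the C–O σ-bond breaks, expelling MsO⁻. Anti-periplanar geometry; one transition state.
CH3O⁻ accepts a proton in a proton-transfer step — a Brønsted base.

Brønsted base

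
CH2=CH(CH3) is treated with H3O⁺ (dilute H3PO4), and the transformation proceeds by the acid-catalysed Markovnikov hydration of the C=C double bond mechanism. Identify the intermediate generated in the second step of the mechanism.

Step 1: The π electrons of the C=C bond attack a proton of H3O⁺; Markovnikov addition places the new C–H on the less-substituted alkene carbon, so the positive charge ends up on the more-substituted carbon — a secondary carbocation. H2O is released.
Step 2: A lone pair on the oxygen of H2O attacks the carbocation, forming a C–O bond and an oxonium ion (a protonated alcohol).
After step 2 the species present is an oxonium ion.

oxonium ion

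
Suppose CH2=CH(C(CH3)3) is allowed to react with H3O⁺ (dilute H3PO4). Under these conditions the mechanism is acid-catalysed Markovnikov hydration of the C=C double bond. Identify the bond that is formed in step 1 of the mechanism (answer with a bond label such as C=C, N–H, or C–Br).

C–H

Step 1: The π electrons of the C=C bond attack a proton of H3O⁺; Markovnikov addition places the new C–H on the less-substituted alkene carbon, so the positive charge ends up on the more-substituted carbon — a secondary carbocation. H2O is released.
The bond formed in this step is the C–H bond.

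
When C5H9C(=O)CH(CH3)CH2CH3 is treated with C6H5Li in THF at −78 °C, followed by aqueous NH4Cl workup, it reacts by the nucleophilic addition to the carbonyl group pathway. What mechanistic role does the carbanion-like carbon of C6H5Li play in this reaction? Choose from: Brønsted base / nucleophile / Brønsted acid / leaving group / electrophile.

Step 1: the carbanion-like carbon of C6H5Li attacks the sp² carbonyl carbon; the C=O π bond breaks and the electrons end up as a lone pair on the alkoxide oxygen of the tetrahedral intermediate.
The carbanion-like carbon of C6H5Li donates an electron pair to form a new σ-bond to carbon — it is the nucleophile.

nucleophile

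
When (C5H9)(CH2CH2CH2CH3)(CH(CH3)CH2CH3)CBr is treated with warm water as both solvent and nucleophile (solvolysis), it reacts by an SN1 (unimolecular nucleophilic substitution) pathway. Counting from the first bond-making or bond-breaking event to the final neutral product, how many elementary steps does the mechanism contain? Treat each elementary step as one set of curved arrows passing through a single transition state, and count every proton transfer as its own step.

Step 1: Ionisation: the C–Br σ-bond cleaves heterolytically; both bonding electrons depart with Br⁻, leaving a tertiary carbocation at the α-carbon.
(No 1,2-shift: no single shift to an adjacent carbon would give a more stable cation.)
Step 2: A lone pair on the oxygen of H2O attacks the carbocation, forming a new C–O σ-bond and an oxonium ion.
Step 3: Proton transfer from the O–H of the oxonium ion to a solvent molecule delivers the neutral alcohol.
Total: 3 elementary steps.

3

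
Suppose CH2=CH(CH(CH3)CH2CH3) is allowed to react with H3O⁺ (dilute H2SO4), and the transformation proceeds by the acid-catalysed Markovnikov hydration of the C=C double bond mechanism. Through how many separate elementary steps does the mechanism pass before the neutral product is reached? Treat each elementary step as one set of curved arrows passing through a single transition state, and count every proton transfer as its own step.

Step 1: Electrophilic addition begins with the π(C=C) electrons forming a bond to the proton of H3O⁺. Following Markovnikov's rule, the resulting cation is secondary. H2O is released.
Step 2: A 1,2-hydride shift from the adjacent sec-butyl carbon moves the positive charge from the secondary centre to an adjacent carbon, generating a more stable tertiary carbocation.
Step 3: Water acts as the nucleophile: an oxygen lone pair bonds to the cationic carbon, giving an oxonium-ion intermediate.
Step 4: Deprotonation of the oxonium ion by a water molecule delivers the neutral alcohol and regenerates the acid catalyst.
Total: 4 elementary steps.

4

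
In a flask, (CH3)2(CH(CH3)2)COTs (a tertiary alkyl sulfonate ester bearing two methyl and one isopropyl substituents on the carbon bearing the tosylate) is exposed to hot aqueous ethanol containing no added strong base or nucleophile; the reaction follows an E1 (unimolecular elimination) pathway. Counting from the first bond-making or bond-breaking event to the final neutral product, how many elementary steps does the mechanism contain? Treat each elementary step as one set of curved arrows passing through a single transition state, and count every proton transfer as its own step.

Step 1: Ionisation: the C–O σ-bond cleaves heterolytically; both bonding electrons depart with TsO⁻, leaving a tertiary carbocation at the α-carbon.
(No 1,2-shift: no single shift to an adjacent carbon would give a more stable cation.)
Step 2: A water (or ethanol) molecule (solvent) deprotonates a β-carbon; as the C–H bond breaks, those electrons form the new alkene π bond.
Total: 2 elementary steps.

2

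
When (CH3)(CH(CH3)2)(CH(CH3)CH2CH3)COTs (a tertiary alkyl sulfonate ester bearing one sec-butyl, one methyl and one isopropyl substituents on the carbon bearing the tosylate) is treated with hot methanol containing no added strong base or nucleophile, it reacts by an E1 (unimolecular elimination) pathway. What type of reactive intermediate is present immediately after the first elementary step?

Step 1: Ionisation: the C–O σ-bond cleaves heterolytically; both bonding electrons depart with TsO⁻, leaving a tertiary carbocation at the α-carbon.
After step 1 the species present is a tertiary carbocation.

tertiary carbocation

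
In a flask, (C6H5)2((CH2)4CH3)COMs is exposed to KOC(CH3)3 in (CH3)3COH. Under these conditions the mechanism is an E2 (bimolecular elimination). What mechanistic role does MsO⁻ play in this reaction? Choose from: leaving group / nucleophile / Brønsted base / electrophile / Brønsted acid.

Step 1: The strong base (CH3)3CO⁻ removes a β-hydrogen; in the same concerted event the electrons of the breaking C–H bond form the new π(C=C) bond and the C–O σ-bond breaks, expelling MsO⁻. Anti-periplanar geometry; one transition state.
MsO⁻ departs with both electrons of the breaking σ-bond — that is the definition of a leaving group.

leaving group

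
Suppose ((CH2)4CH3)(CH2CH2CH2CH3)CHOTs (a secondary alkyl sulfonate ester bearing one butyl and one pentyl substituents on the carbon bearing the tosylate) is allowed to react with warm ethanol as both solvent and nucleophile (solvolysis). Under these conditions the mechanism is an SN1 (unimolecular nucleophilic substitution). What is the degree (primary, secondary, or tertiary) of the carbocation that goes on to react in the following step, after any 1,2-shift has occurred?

secondary

Step 1: Rate-determining heterolysis of the C–O bond gives TsO⁻ and a secondary carbocation.
No single 1,2-shift to an adjacent carbon would give a more-substituted cation, so no rearrangement occurs.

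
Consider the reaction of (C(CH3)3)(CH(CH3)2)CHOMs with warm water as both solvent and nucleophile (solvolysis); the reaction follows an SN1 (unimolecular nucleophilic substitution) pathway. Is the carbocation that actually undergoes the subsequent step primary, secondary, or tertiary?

Step 1: Unassisted departure of MsO⁻ (taking the C–O bonding pair) generates a secondary carbocation.
Step 2: A hydride (H with its bonding pair) migrates from the adjacent isopropyl carbon to the cationic centre — a 1,2-hydride shift — upgrading the secondary cation to a tertiary one.
The cation rearranges from secondary to tertiary via a 1,2-hydride shift from the adjacent isopropyl carbon; the tertiary cation is what reacts next.

tertiary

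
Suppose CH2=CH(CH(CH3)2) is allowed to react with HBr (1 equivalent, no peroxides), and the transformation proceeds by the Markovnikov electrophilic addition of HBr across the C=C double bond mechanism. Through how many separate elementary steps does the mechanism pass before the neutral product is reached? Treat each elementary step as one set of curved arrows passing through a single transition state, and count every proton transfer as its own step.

Step 1: The π electrons of the C=C bond attack a proton of HBr; Markovnikov addition places the new C–H on the less-substituted alkene carbon, so the positive charge ends up on the more-substituted carbon — a secondary carbocation. The H–Br bond breaks heterolytically, releasing Br⁻.
Step 2: A 1,2-hydride shift from the adjacent isopropyl carbon moves the positive charge from the secondary centre to an adjacent carbon, generating a more stable tertiary carbocation.
Step 3: The Br⁻ anion donates a lone pair to the carbocation, forming the new C–Br σ-bond and giving the neutral alkyl halide.
Total: 3 elementary steps.

3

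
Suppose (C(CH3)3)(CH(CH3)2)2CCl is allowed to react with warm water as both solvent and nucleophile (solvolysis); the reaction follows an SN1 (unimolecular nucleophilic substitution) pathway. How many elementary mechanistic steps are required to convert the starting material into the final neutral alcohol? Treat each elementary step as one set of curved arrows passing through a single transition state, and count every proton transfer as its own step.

Step 1: Rate-determining heterolysis of the C–Cl bond gives Cl⁻ and a tertiary carbocation.
(No 1,2-shift: no single shift to an adjacent carbon would give a more stable cation.)
Step 2: Nucleophilic capture: the oxygen of H2O bonds to the cationic carbon, producing an oxonium-ion intermediate.
Step 3: A second solvent molecule removes the proton on oxygen, giving the neutral alcohol product.
Total: 3 elementary steps.

3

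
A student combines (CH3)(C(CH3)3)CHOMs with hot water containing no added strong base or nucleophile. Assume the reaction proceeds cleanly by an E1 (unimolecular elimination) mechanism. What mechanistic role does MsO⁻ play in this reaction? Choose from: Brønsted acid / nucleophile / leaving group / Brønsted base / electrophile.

leaving group

Step 1: Rate-determining heterolysis of the C–O bond gives MsO⁻ and a secondary carbocation.
MsO⁻ departs with both electrons of the breaking σ-bond — that is the definition of a leaving group.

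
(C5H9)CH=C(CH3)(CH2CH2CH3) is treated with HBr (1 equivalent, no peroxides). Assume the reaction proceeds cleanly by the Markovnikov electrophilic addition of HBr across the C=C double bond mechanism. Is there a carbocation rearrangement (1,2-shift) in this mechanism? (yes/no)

The first-formed carbocation is tertiary.
No single 1,2-shift to an adjacent carbon would produce a more-substituted cation than the one already present, so no rearrangement occurs.

no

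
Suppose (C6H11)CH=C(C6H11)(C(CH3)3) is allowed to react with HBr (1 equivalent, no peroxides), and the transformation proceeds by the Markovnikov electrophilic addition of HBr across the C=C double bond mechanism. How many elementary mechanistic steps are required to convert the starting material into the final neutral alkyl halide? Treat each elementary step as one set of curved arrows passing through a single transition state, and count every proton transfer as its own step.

Step 1: The π electrons of the C=C bond attack a proton of HBr; Markovnikov addition places the new C–H on the less-substituted alkene carbon, so the positive charge ends up on the more-substituted carbon — a tertiary carbocation. The H–Br bond breaks heterolytically, releasing Br⁻.
(No 1,2-shift: no single shift to an adjacent carbon would give a more stable cation.)
Step 2: Br⁻ captures the cation: a lone pair on Br⁻ fills the empty p orbital, producing the alkyl halide product.
Total: 2 elementary steps.

2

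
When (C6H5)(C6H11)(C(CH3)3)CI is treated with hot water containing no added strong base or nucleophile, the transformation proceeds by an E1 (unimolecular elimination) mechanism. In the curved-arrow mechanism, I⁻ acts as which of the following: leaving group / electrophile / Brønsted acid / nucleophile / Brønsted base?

Step 1: Ionisation: the C–I σ-bond cleaves heterolytically; both bonding electrons depart with I⁻, leaving a tertiary carbocation at the α-carbon.
I⁻ departs with both electrons of the breaking σ-bond — that is the definition of a leaving group.

leaving group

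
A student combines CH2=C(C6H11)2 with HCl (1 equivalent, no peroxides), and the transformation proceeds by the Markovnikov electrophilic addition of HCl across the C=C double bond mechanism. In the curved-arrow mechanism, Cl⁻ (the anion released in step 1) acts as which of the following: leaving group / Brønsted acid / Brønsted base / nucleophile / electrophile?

nucleophile

Step 2: The Cl⁻ anion donates a lone pair to the carbocation, forming the new C–Cl σ-bond and giving the neutral alkyl halide.
Cl⁻ (the anion released in step 1) donates an electron pair to form a new σ-bond to carbon — it is the nucleophile.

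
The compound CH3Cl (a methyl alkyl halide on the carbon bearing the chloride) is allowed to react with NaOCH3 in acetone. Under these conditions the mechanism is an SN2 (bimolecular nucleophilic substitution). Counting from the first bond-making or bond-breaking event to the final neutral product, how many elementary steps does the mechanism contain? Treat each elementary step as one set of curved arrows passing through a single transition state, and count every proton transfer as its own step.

Step 1: The methoxide nucleophile donates a lone pair from O to the α-carbon in a backside attack; simultaneously the C–Cl σ-bond breaks and both of its electrons leave with Cl⁻. One concerted step with inversion of configuration.
Total: 1 elementary step.

1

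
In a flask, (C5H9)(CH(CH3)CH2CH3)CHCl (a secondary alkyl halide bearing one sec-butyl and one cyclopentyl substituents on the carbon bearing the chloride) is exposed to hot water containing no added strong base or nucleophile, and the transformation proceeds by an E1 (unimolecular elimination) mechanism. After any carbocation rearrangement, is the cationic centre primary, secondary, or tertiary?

tertiary

Step 1: The C–Cl bond breaks with both electrons going to the chloride; Cl⁻ leaves and a secondary carbocation remains.
Step 2: A hydride (H with its bonding pair) migrates from the adjacent sec-butyl carbon to the cationic centre — a 1,2-hydride shift — upgrading the secondary cation to a tertiary one.
The cation rearranges from secondary to tertiary via a 1,2-hydride shift from the adjacent sec-butyl carbon; the tertiary cation is what reacts next.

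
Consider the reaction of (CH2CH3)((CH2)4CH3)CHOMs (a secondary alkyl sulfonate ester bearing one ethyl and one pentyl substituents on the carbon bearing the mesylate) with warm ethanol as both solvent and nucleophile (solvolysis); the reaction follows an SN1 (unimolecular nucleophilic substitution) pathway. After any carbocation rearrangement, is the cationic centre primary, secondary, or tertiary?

Step 1: Rate-determining heterolysis of the C–O bond gives MsO⁻ and a secondary carbocation.
No single 1,2-shift to an adjacent carbon would give a more-substituted cation, so no rearrangement occurs.

secondary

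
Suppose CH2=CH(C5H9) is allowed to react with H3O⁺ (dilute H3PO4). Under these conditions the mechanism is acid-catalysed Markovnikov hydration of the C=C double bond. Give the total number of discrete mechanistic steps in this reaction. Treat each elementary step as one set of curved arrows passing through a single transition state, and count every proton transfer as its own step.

4

Step 1: The π electrons of the C=C bond attack a proton of H3O⁺; Markovnikov addition places the new C–H on the less-substituted alkene carbon, so the positive charge ends up on the more-substituted carbon — a secondary carbocation. H2O is released.
Step 2: A 1,2-hydride shift from the adjacent cyclopentyl carbon moves the positive charge from the secondary centre to an adjacent carbon, generating a more stable tertiary carbocation.
Step 3: Water acts as the nucleophile: an oxygen lone pair bonds to the cationic carbon, giving an oxonium-ion intermediate.
Step 4: Deprotonation of the oxonium ion by a water molecule delivers the neutral alcohol and regenerates the acid catalyst.
Total: 4 elementary steps.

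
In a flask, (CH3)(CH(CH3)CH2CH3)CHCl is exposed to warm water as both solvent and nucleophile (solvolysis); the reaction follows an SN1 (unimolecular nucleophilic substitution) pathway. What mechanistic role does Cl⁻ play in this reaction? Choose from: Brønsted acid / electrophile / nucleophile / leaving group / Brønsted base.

Step 1: Unassisted departure of Cl⁻ (taking the C–Cl bonding pair) generates a secondary carbocation.
Cl⁻ departs with both electrons of the breaking σ-bond — that is the definition of a leaving group.

leaving group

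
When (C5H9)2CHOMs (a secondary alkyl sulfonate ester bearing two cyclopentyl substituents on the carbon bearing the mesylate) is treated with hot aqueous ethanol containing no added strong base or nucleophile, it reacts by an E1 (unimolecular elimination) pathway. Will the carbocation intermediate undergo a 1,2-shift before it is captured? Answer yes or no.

The first-formed carbocation is secondary.
The adjacent cyclopentyl carbon already bears 2 other carbon substituents and has a hydrogen to migrate; after a 1,2-hydride shift from that carbon the positive charge sits on a tertiary centre.
Tertiary is more stable than secondary, so the shift occurs.

yes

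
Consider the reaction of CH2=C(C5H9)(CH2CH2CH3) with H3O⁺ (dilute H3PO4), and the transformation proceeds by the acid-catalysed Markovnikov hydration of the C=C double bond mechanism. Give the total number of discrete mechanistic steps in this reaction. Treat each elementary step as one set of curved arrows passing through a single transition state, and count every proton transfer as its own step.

Step 1: The π electrons of the C=C bond attack a proton of H3O⁺; Markovnikov addition places the new C–H on the less-substituted alkene carbon, so the positive charge ends up on the more-substituted carbon — a tertiary carbocation. H2O is released.
(No 1,2-shift: no single shift to an adjacent carbon would give a more stable cation.)
Step 2: Water acts as the nucleophile: an oxygen lone pair bonds to the cationic carbon, giving an oxonium-ion intermediate.
Step 3: Deprotonation of the oxonium ion by a water molecule delivers the neutral alcohol and regenerates the acid catalyst.
Total: 3 elementary steps.

3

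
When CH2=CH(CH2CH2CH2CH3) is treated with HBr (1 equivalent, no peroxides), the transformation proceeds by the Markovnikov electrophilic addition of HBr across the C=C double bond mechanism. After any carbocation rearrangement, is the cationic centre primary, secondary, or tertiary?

Step 1: Electrophilic addition begins with the π(C=C) electrons forming a bond to the proton of HBr. Following Markovnikov's rule, the resulting cation is secondary. The H–Br bond breaks heterolytically, releasing Br⁻.
No single 1,2-shift to an adjacent carbon would give a more-substituted cation, so no rearrangement occurs.

secondary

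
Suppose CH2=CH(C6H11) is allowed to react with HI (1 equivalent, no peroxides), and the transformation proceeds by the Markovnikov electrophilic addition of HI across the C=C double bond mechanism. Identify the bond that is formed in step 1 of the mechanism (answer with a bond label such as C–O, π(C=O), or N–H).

C–H

Step 1: The π electrons of the C=C bond attack a proton of HI; Markovnikov addition places the new C–H on the less-substituted alkene carbon, so the positive charge ends up on the more-substituted carbon — a secondary carbocation. The H–I bond breaks heterolytically, releasing I⁻.
The bond formed in this step is the C–H bond.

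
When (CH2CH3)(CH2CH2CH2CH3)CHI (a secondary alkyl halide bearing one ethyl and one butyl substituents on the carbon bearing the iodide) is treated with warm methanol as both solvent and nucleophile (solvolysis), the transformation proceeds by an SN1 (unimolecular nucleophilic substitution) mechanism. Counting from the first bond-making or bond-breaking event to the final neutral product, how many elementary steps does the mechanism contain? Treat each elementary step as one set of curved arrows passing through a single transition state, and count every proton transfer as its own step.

3

Step 1: Ionisation: the C–I σ-bond cleaves heterolytically; both bonding electrons depart with I⁻, leaving a secondary carbocation at the α-carbon.
(No 1,2-shift: no single shift to an adjacent carbon would give a more stable cation.)
Step 2: Nucleophilic capture: the oxygen of CH3OH bonds to the cationic carbon, producing an oxonium-ion intermediate.
Step 3: Proton transfer from the O–H of the oxonium ion to a solvent molecule delivers the neutral ether.
Total: 3 elementary steps.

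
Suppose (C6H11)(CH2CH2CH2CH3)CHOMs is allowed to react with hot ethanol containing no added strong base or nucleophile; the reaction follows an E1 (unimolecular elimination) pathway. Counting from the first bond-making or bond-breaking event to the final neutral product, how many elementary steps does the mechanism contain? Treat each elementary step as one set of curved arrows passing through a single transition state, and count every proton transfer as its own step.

Step 1: Ionisation: the C–O σ-bond cleaves heterolytically; both bonding electrons depart with MsO⁻, leaving a secondary carbocation at the α-carbon.
Step 2: A hydride (H with its bonding pair) migrates from the adjacent cyclohexyl carbon to the cationic centre — a 1,2-hydride shift — upgrading the secondary cation to a tertiary one.
Step 3: Loss of a β-proton to an ethanol molecule of the solvent: the C–H bonding pair collapses toward the cationic carbon to form the C=C π bond, yielding the alkene.
Total: 3 elementary steps.

3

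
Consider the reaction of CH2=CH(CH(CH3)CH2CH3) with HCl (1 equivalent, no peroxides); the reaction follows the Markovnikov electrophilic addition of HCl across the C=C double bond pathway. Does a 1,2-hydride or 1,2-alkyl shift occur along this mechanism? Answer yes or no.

yes

The first-formed carbocation is secondary.
The adjacent sec-butyl carbon already bears 2 other carbon substituents and has a hydrogen to migrate; after a 1,2-hydride shift from that carbon the positive charge sits on a tertiary centre.
Tertiary is more stable than secondary, so the shift occurs.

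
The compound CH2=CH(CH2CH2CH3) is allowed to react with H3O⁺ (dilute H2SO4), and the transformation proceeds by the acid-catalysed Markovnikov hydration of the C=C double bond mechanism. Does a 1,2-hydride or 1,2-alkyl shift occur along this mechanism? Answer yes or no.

no

The first-formed carbocation is secondary.
No single 1,2-shift to an adjacent carbon would produce a more-substituted cation than the one already present, so no rearrangement occurs.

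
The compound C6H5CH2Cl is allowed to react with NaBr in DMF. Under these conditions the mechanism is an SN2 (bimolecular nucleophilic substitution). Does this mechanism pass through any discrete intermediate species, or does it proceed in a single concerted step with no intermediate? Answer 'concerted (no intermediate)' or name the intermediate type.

concerted (no intermediate)

The bromide nucleophile donates a lone pair from Br to the α-carbon in a backside attack; simultaneously the C–Cl σ-bond breaks and both of its electrons leave with Cl⁻. One concerted step with inversion of configuration.
All bond changes occur in one transition state; no discrete intermediate is formed.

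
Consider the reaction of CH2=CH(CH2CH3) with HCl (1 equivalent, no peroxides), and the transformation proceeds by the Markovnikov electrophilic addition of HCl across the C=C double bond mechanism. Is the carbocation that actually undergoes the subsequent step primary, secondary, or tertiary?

secondary

Step 1: The π electrons of the C=C bond attack a proton of HCl; Markovnikov addition places the new C–H on the less-substituted alkene carbon, so the positive charge ends up on the more-substituted carbon — a secondary carbocation. The H–Cl bond breaks heterolytically, releasing Cl⁻.
No single 1,2-shift to an adjacent carbon would give a more-substituted cation, so no rearrangement occurs.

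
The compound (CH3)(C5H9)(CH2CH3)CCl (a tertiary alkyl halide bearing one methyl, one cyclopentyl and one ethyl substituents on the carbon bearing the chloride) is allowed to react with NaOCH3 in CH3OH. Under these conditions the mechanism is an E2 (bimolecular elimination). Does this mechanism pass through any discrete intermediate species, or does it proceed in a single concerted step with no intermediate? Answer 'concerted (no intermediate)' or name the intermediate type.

The strong base CH3O⁻ removes a β-hydrogen; in the same concerted event the electrons of the breaking C–H bond form the new π(C=C) bond and the C–Cl σ-bond breaks, expelling Cl⁻. Anti-periplanar geometry; one transition state.
All bond changes occur in one transition state; no discrete intermediate is formed.

concerted (no intermediate)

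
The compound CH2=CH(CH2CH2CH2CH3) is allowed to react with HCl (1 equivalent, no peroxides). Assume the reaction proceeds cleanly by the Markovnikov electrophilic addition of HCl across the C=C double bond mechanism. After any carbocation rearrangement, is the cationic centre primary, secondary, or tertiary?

Step 1: Protonation of the alkene by HCl: the π bond acts as the nucleophile and picks up H⁺, giving the more stable (Markovnikov) secondary carbocation. The H–Cl bond breaks heterolytically, releasing Cl⁻.
No single 1,2-shift to an adjacent carbon would give a more-substituted cation, so no rearrangement occurs.

secondary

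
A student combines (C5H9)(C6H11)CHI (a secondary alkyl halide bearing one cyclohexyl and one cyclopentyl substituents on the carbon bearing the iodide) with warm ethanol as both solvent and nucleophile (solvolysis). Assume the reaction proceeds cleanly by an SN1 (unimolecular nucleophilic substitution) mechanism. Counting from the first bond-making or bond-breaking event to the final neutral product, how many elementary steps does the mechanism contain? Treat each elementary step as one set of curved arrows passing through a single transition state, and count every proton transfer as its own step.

Step 1: The C–I bond breaks with both electrons going to the iodide; I⁻ leaves and a secondary carbocation remains.
Step 2: A hydride (H with its bonding pair) migrates from the adjacent cyclohexyl carbon to the cationic centre — a 1,2-hydride shift — upgrading the secondary cation to a tertiary one.
Step 3: CH3CH2OH donates an oxygen lone pair into the empty p orbital of the cation, giving a protonated ether (an oxonium ion).
Step 4: Proton transfer from the O–H of the oxonium ion to a solvent molecule delivers the neutral ether.
Total: 4 elementary steps.

4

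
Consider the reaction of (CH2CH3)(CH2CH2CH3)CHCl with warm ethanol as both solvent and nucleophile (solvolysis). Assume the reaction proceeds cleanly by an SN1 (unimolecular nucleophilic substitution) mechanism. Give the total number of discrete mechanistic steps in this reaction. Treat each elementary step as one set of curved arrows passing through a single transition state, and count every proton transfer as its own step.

3

Step 1: Ionisation: the C–Cl σ-bond cleaves heterolytically; both bonding electrons depart with Cl⁻, leaving a secondary carbocation at the α-carbon.
(No 1,2-shift: no single shift to an adjacent carbon would give a more stable cation.)
Step 2: CH3CH2OH donates an oxygen lone pair into the empty p orbital of the cation, giving a protonated ether (an oxonium ion).
Step 3: Deprotonation of the oxonium oxygen by solvent ethanol yields the neutral ether.
Total: 3 elementary steps.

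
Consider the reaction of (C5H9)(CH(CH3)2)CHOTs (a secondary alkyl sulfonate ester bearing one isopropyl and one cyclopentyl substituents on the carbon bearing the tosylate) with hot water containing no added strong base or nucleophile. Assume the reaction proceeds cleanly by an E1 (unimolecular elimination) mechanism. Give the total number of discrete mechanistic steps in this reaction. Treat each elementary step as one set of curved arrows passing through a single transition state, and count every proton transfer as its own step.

3

Step 1: The C–O bond breaks with both electrons going to the tosylate; TsO⁻ leaves and a secondary carbocation remains.
Step 2: Carbocation rearrangement: a 1,2-hydride shift from the adjacent isopropyl carbon converts the initially-formed secondary cation into the more stable tertiary cation.
Step 3: A water molecule (solvent) deprotonates a β-carbon; as the C–H bond breaks, those electrons form the new alkene π bond.
Total: 3 elementary steps.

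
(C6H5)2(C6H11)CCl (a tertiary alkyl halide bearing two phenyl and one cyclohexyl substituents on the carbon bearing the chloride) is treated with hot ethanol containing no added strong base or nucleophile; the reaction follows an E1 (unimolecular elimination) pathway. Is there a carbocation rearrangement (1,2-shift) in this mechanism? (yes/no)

no

The first-formed carbocation is tertiary.
No single 1,2-shift to an adjacent carbon would produce a more-substituted cation than the one already present, so no rearrangement occurs.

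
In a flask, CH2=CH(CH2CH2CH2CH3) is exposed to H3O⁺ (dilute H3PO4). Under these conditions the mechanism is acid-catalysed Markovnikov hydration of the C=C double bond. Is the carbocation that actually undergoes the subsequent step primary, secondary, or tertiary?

Step 1: Protonation of the alkene by H3O⁺: the π bond acts as the nucleophile and picks up H⁺, giving the more stable (Markovnikov) secondary carbocation. H2O is released.
No single 1,2-shift to an adjacent carbon would give a more-substituted cation, so no rearrangement occurs.

secondary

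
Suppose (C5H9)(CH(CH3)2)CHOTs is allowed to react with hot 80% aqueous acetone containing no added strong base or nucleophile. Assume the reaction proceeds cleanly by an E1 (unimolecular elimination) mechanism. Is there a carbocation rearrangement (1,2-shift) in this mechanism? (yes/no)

yes

The first-formed carbocation is secondary.
The adjacent isopropyl carbon already bears 2 other carbon substituents and has a hydrogen to migrate; after a 1,2-hydride shift from that carbon the positive charge sits on a tertiary centre.
Tertiary is more stable than secondary, so the shift occurs.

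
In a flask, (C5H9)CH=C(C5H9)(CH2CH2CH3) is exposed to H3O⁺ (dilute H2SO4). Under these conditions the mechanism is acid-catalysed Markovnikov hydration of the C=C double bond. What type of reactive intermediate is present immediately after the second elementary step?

oxonium ion

Step 1: Protonation of the alkene by H3O⁺: the π bond acts as the nucleophile and picks up H⁺, giving the more stable (Markovnikov) tertiary carbocation. H2O is released.
Step 2: Water acts as the nucleophile: an oxygen lone pair bonds to the cationic carbon, giving an oxonium-ion intermediate.
After step 2 the species present is an oxonium ion.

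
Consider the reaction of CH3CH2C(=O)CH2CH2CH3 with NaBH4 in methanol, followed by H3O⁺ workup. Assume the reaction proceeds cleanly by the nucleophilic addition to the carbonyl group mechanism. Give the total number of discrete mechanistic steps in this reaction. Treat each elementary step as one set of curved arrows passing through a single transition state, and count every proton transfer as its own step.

Step 1: Nucleophilic addition: H⁻ (delivered from BH4⁻) adds to the carbonyl carbon, pushing the π(C=O) electron pair onto oxygen and giving a tetrahedral alkoxide.
Step 2: The alkoxide picks up a proton during H3O⁺ workup to yield an alcohol.
Total: 2 elementary steps.

2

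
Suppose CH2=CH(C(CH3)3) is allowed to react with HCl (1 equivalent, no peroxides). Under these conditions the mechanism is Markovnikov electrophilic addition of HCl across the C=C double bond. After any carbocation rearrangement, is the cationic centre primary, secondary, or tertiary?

tertiary

Step 1: The π electrons of the C=C bond attack a proton of HCl; Markovnikov addition places the new C–H on the less-substituted alkene carbon, so the positive charge ends up on the more-substituted carbon — a secondary carbocation. The H–Cl bond breaks heterolytically, releasing Cl⁻.
Step 2: A methyl group with its bonding pair migrates from the adjacent tert-butyl carbon to the cationic centre — a 1,2-methyl shift — upgrading the secondary cation to a tertiary one.
The cation rearranges from secondary to tertiary via a 1,2-methyl shift from the adjacent tert-butyl carbon; the tertiary cation is what reacts next.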